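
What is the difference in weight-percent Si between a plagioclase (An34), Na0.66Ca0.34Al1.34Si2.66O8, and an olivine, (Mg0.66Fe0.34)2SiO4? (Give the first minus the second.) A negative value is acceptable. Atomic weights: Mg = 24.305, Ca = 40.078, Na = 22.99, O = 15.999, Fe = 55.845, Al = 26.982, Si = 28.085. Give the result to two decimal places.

10.59 percentage points

First mineral: 74.706 g Si in 267.654 g formula = 27.91 wt% Si.
Second mineral: 28.085 g Si in 162.138 g formula = 17.32 wt% Si.
27.91% − 17.32% gives a difference of 10.59 percentage points.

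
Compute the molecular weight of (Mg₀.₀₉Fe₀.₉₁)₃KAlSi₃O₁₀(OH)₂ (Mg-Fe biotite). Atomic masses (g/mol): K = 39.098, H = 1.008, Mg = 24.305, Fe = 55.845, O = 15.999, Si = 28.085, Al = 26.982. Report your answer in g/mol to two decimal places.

M = 0.27(24.305) + 2.73(55.845) + 1(39.098) + 1(26.982) + 3(28.085) + 12(15.999) + 2(1.008)

503.36 g/mol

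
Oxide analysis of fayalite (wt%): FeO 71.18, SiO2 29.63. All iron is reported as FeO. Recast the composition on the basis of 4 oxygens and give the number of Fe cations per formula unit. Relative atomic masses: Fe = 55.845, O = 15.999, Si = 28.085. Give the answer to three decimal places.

FeO (M=71.844): mol = 0.99076; Fe = 0.99076, O = 0.99076.
SiO2 (M=60.083): mol = 0.49315; Si = 0.49315, O = 0.98630.
ΣO = 1.97706; factor = 4/ΣO = 2.02321.
Fe apfu = 0.99076 × 2.02321 = 2.005.

2.005 Fe apfu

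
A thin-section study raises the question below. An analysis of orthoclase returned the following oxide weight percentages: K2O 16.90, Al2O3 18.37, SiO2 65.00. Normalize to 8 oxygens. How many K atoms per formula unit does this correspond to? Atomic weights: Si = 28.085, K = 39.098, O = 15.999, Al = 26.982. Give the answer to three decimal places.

K2O (M=94.195): mol = 0.17942; K = 0.35884, O = 0.17942.
Al2O3 (M=101.961): mol = 0.18017; Al = 0.36034, O = 0.54051.
SiO2 (M=60.083): mol = 1.08184; Si = 1.08184, O = 2.16368.
ΣO = 2.88361; factor = 8/ΣO = 2.77430.
K apfu = 0.35884 × 2.77430 = 0.996.

0.996 K apfu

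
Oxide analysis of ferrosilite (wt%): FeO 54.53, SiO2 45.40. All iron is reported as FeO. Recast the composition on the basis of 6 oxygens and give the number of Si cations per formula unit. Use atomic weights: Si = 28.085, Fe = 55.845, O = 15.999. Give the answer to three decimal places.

54.53 wt% FeO ÷ 71.844 g/mol = 0.75901 mol, giving 0.75901 Fe and 0.75901 O.
45.40 wt% SiO2 ÷ 60.083 g/mol = 0.75562 mol, giving 0.75562 Si and 1.51124 O.
Oxygen sums to 2.27025; scaling by 6/2.27025 = 2.64288 puts the formula on 6 O.
Si: 0.75562 × 2.64288 = 1.997 atoms per formula unit.

1.997 Si apfu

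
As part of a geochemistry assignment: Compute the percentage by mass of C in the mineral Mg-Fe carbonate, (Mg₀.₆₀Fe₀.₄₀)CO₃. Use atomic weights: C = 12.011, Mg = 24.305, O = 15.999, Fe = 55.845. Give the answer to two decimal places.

Molar mass of (Mg₀.₆₀Fe₀.₄₀)CO₃: 0.60*24.305 + 0.40*55.845 + 1*12.011 + 3*15.999 = 96.929 g/mol.
Mass of C per formula unit: 1 × 12.011 = 12.011 g.
Weight fraction C = 12.011 / 96.929 = 0.1239.

12.39 weight percent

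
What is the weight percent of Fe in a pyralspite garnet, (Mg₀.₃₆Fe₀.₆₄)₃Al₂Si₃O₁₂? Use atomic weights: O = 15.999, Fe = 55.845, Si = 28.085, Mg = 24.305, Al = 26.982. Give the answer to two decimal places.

23.12 wt%

Molar mass of (Mg₀.₃₆Fe₀.₆₄)₃Al₂Si₃O₁₂: 1.08×24.305 + 1.92×55.845 + 2×26.982 + 3×28.085 + 12×15.999 = 463.679 g/mol.
Mass of Fe per formula unit: 1.92 × 55.845 = 107.222 g.
Weight fraction Fe = 107.222 / 463.679 = 0.2312.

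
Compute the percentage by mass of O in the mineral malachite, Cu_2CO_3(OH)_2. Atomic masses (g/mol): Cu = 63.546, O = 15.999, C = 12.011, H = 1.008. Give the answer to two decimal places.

M(Cu_2CO_3(OH)_2) = 221.114 g/mol.
O contributes 5 × 15.999 = 79.995 g per mole.
79.995/221.114 = 0.3618 → 36.18%.

36.18 weight percent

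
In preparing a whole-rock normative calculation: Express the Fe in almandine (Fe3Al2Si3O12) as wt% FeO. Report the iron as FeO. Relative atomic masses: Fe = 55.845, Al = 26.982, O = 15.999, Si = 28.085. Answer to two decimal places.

Formula mass = 497.742 g/mol.
3 Fe → 3.0000 mol FeO per formula unit; M(FeO) = 71.844, so FeO mass = 215.532 g.
215.532/497.742 × 100 = 43.30 wt%.

43.30 wt%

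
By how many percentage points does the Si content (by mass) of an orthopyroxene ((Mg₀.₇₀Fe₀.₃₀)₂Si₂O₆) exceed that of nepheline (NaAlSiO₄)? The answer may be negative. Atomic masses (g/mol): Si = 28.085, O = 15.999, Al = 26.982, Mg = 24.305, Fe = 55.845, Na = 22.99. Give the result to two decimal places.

First mineral: 56.170 g Si in 219.698 g formula = 25.57 wt% Si.
Second mineral: 28.085 g Si in 142.053 g formula = 19.77 wt% Si.
25.57% − 19.77% gives a difference of 5.80 percentage points.

5.80 percentage points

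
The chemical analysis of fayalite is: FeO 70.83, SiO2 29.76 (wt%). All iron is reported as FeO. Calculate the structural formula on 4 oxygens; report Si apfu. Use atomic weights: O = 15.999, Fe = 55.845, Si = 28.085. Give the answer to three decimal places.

1.002 Si apfu

FeO (M=71.844): mol = 0.98589; Fe = 0.98589, O = 0.98589.
SiO2 (M=60.083): mol = 0.49531; Si = 0.49531, O = 0.99062.
ΣO = 1.97651; factor = 4/ΣO = 2.02377.
Si apfu = 0.49531 × 2.02377 = 1.002.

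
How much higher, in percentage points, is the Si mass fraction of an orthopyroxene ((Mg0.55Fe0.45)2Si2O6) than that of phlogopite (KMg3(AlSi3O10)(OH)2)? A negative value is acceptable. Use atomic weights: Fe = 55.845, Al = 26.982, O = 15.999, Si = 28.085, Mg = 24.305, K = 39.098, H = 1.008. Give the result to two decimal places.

Si in (Mg0.55Fe0.45)2Si2O6: molar mass 229.160 g/mol; 2×28.085 = 56.170 g → 24.51 wt%.
Si in KMg3(AlSi3O10)(OH)2: molar mass 417.254 g/mol; 3×28.085 = 84.255 g → 20.19 wt%.
Difference = 24.51 − 20.19 = 4.32 percentage points.

4.32 percentage points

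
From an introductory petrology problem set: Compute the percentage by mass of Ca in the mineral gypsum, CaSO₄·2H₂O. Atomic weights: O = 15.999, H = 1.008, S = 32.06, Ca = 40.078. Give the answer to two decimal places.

23.28 mass %

Formula mass = 1*40.078 + 1*32.06 + 6*15.999 + 4*1.008 = 172.164 g/mol, of which 40.078 g is Ca.
So Ca makes up 40.078/172.164 = 0.2328 of the mass, i.e. 23.28%.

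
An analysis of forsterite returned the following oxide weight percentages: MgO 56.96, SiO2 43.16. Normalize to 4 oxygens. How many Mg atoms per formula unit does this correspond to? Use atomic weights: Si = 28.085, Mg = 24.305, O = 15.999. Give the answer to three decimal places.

MgO (M=40.304): mol = 1.41326; Mg = 1.41326, O = 1.41326.
SiO2 (M=60.083): mol = 0.71834; Si = 0.71834, O = 1.43668.
ΣO = 2.84994; factor = 4/ΣO = 1.40354.
Mg apfu = 1.41326 × 1.40354 = 1.984.

1.984 Mg apfu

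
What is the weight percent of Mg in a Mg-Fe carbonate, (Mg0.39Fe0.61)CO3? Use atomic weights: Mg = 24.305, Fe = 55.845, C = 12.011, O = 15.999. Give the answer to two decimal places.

9.15 mass %

M((Mg0.39Fe0.61)CO3) = 103.552 g/mol.
Mg contributes 0.39 × 24.305 = 9.479 g per mole.
9.479/103.552 = 0.0915 → 9.15%.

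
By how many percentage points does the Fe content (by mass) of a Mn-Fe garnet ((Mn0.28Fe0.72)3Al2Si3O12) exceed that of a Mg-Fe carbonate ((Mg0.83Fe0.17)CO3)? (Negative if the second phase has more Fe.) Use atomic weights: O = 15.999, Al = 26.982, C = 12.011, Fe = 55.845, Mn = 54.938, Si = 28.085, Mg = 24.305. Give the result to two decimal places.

First mineral: 120.625 g Fe in 496.980 g formula = 24.27 wt% Fe.
Second mineral: 9.494 g Fe in 89.675 g formula = 10.59 wt% Fe.
24.27% − 10.59% gives a difference of 13.68 percentage points.

13.68 percentage points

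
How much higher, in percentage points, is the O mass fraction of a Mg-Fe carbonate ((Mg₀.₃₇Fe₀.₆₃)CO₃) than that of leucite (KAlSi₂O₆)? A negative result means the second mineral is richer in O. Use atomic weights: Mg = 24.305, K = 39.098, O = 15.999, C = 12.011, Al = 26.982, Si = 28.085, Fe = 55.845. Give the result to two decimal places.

O in (Mg₀.₃₇Fe₀.₆₃)CO₃: molar mass 104.183 g/mol; 3×15.999 = 47.997 g → 46.07 wt%.
O in KAlSi₂O₆: molar mass 218.244 g/mol; 6×15.999 = 95.994 g → 43.98 wt%.
Difference = 46.07 − 43.98 = 2.09 percentage points.

2.09 percentage points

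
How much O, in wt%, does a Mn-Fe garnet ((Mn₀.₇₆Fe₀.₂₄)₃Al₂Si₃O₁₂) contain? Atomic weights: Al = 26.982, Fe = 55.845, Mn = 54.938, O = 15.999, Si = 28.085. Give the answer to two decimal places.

38.73 wt%

M((Mn₀.₇₆Fe₀.₂₄)₃Al₂Si₃O₁₂) = 495.674 g/mol.
O contributes 12 × 15.999 = 191.988 g per mole.
191.988/495.674 = 0.3873 → 38.73%.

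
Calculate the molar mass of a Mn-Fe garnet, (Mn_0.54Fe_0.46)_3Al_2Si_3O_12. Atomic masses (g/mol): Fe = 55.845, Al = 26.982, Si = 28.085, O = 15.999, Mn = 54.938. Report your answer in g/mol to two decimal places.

The formula mass is the sum 1.62×54.938 + 1.38×55.845 + 2×26.982 + 3×28.085 + 12×15.999.

496.27 g/mol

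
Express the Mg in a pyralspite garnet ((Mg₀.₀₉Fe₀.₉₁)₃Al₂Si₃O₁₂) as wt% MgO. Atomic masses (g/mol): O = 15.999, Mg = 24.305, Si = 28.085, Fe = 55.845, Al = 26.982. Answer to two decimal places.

M((Mg₀.₀₉Fe₀.₉₁)₃Al₂Si₃O₁₂) = 489.226 g/mol; M(MgO) = 40.304 g/mol.
Moles MgO per formula unit = 0.27 Mg ÷ 1 = 0.2700.
MgO fraction = (0.2700 × 40.304) / 489.226 = 10.882/489.226 = 0.0222.

2.22 wt%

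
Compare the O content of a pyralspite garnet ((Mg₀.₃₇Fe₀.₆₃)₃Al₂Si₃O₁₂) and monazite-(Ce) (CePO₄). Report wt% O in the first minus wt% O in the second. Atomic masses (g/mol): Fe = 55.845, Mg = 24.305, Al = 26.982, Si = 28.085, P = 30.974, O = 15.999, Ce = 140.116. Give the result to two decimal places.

14.27 percentage points

First mineral: 191.988 g O in 462.733 g formula = 41.49 wt% O.
Second mineral: 63.996 g O in 235.086 g formula = 27.22 wt% O.
41.49% − 27.22% gives a difference of 14.27 percentage points.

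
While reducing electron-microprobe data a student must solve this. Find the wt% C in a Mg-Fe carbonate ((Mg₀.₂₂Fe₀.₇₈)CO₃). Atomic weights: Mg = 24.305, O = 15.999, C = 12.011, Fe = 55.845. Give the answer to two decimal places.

11.03 weight percent

Formula mass = 0.22·24.305 + 0.78·55.845 + 1·12.011 + 3·15.999 = 108.914 g/mol, of which 12.011 g is C.
So C makes up 12.011/108.914 = 0.1103 of the mass, i.e. 11.03%.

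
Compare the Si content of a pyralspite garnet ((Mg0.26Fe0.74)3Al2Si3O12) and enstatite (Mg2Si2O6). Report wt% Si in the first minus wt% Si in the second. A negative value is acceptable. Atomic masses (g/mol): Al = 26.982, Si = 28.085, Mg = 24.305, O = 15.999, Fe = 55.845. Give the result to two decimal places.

-10.17 percentage points

First mineral: 84.255 g Si in 473.141 g formula = 17.81 wt% Si.
Second mineral: 56.170 g Si in 200.774 g formula = 27.98 wt% Si.
17.81% − 27.98% gives a difference of -10.17 percentage points.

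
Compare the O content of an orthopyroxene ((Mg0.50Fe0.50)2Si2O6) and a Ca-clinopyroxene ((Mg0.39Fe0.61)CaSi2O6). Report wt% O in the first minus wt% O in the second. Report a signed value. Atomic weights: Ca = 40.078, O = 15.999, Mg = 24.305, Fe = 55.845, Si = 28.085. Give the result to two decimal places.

0.61 percentage points

O in (Mg0.50Fe0.50)2Si2O6: molar mass 232.314 g/mol; 6×15.999 = 95.994 g → 41.32 wt%.
O in (Mg0.39Fe0.61)CaSi2O6: molar mass 235.786 g/mol; 6×15.999 = 95.994 g → 40.71 wt%.
Difference = 41.32 − 40.71 = 0.61 percentage points.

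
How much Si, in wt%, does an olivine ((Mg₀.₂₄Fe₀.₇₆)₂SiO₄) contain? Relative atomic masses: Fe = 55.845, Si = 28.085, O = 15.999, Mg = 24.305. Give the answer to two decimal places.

Formula mass = 0.48·24.305 + 1.52·55.845 + 1·28.085 + 4·15.999 = 188.632 g/mol, of which 28.085 g is Si.
So Si makes up 28.085/188.632 = 0.1489 of the mass, i.e. 14.89%.

14.89 wt%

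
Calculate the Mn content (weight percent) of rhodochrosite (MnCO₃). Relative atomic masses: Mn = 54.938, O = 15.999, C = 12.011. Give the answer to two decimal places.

47.79 weight percent

Molar mass of MnCO₃: 1*54.938 + 1*12.011 + 3*15.999 = 114.946 g/mol.
Mass of Mn per formula unit: 1 × 54.938 = 54.938 g.
Weight fraction Mn = 54.938 / 114.946 = 0.4779.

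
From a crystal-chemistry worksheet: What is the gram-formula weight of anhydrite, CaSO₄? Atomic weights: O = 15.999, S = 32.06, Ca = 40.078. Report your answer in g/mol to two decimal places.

136.13 g/mol

M = 1×40.078 + 1×32.06 + 4×15.999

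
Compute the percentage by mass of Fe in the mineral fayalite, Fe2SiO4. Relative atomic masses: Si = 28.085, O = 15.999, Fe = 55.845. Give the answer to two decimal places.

Formula mass = 2·55.845 + 1·28.085 + 4·15.999 = 203.771 g/mol, of which 111.690 g is Fe.
So Fe makes up 111.690/203.771 = 0.5481 of the mass, i.e. 54.81%.

54.81 mass %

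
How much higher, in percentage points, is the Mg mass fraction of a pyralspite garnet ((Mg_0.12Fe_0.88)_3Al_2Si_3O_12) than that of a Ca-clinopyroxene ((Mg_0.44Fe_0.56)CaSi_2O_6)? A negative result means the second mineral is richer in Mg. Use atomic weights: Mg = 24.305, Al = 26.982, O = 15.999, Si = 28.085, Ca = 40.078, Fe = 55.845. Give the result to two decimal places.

M((Mg_0.12Fe_0.88)_3Al_2Si_3O_12) = 486.388 g/mol, so wt% Mg = 8.750/486.388 × 100 = 1.80%.
M((Mg_0.44Fe_0.56)CaSi_2O_6) = 234.209 g/mol, so wt% Mg = 10.694/234.209 × 100 = 4.57%.
1.80 − 4.57 = -2.77 pp.

-2.77 percentage points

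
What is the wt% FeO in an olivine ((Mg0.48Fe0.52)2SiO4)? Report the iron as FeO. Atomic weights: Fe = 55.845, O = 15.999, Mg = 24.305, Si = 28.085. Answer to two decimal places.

43.07 wt%

Molar mass of (Mg0.48Fe0.52)2SiO4 = 0.96·24.305 + 1.04·55.845 + 1·28.085 + 4·15.999 = 173.493 g/mol.
Each formula unit contains 1.04 Fe, equivalent to 1.04/1 = 1.0400 mol FeO.
M(FeO) = 1×55.845 + 1×15.999 = 71.844 g/mol.
Mass of FeO per formula unit = 1.0400 × 71.844 = 74.718 g.
FeO wt% = 74.718 / 173.493 × 100 = 43.07%.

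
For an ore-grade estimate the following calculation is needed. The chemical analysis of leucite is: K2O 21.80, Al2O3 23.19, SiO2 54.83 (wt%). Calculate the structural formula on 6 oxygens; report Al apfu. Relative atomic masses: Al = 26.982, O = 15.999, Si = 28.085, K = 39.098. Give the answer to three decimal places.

K2O: 21.80/94.195 = 0.23143 mol → 0.46286 mol K, 0.23143 mol O.
Al2O3: 23.19/101.961 = 0.22744 mol → 0.45488 mol Al, 0.68232 mol O.
SiO2: 54.83/60.083 = 0.91257 mol → 0.91257 mol Si, 1.82514 mol O.
Total oxygen = 2.73889 mol. Normalization factor = 6/2.73889 = 2.19067.
Al per 6 O = 0.45488 × 2.19067 = 0.996.

0.996 Al apfu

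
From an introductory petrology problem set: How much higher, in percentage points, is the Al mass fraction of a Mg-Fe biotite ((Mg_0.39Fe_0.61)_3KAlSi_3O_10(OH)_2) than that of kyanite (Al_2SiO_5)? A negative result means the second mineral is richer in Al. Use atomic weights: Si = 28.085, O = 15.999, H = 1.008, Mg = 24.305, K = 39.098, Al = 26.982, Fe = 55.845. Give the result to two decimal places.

-27.62 percentage points

M((Mg_0.39Fe_0.61)_3KAlSi_3O_10(OH)_2) = 474.972 g/mol, so wt% Al = 26.982/474.972 × 100 = 5.68%.
M(Al_2SiO_5) = 162.044 g/mol, so wt% Al = 53.964/162.044 × 100 = 33.30%.
5.68 − 33.30 = -27.62 pp.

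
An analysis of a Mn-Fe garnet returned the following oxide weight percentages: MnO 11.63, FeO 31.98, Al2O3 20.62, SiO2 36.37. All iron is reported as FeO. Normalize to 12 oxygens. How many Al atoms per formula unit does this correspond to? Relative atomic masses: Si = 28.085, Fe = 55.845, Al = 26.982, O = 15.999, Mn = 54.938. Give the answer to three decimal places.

2.000 Al apfu

11.63 wt% MnO ÷ 70.937 g/mol = 0.16395 mol, giving 0.16395 Mn and 0.16395 O.
31.98 wt% FeO ÷ 71.844 g/mol = 0.44513 mol, giving 0.44513 Fe and 0.44513 O.
20.62 wt% Al2O3 ÷ 101.961 g/mol = 0.20223 mol, giving 0.40446 Al and 0.60669 O.
36.37 wt% SiO2 ÷ 60.083 g/mol = 0.60533 mol, giving 0.60533 Si and 1.21066 O.
Oxygen sums to 2.42643; scaling by 12/2.42643 = 4.94554 puts the formula on 12 O.
Al: 0.40446 × 4.94554 = 2.000 atoms per formula unit.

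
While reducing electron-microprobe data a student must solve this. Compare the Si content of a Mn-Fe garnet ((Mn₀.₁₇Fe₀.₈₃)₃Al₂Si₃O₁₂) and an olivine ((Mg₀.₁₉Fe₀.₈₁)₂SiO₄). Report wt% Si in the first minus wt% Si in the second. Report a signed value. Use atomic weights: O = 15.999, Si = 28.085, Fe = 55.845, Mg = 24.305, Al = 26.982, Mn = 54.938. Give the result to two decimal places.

M((Mn₀.₁₇Fe₀.₈₃)₃Al₂Si₃O₁₂) = 497.279 g/mol, so wt% Si = 84.255/497.279 × 100 = 16.94%.
M((Mg₀.₁₉Fe₀.₈₁)₂SiO₄) = 191.786 g/mol, so wt% Si = 28.085/191.786 × 100 = 14.64%.
16.94 − 14.64 = 2.30 pp.

2.30 percentage points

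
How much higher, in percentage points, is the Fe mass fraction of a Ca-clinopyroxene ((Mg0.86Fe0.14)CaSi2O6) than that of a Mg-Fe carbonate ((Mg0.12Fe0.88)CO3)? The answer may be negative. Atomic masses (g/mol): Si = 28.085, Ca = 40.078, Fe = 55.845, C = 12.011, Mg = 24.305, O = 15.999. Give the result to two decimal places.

-40.31 percentage points

M((Mg0.86Fe0.14)CaSi2O6) = 220.963 g/mol, so wt% Fe = 7.818/220.963 × 100 = 3.54%.
M((Mg0.12Fe0.88)CO3) = 112.068 g/mol, so wt% Fe = 49.144/112.068 × 100 = 43.85%.
3.54 − 43.85 = -40.31 pp.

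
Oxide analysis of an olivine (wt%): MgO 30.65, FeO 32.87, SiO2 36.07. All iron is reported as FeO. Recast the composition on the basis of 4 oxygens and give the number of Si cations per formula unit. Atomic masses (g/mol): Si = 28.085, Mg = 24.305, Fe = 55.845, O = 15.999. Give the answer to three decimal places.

MgO (M=40.304): mol = 0.76047; Mg = 0.76047, O = 0.76047.
FeO (M=71.844): mol = 0.45752; Fe = 0.45752, O = 0.45752.
SiO2 (M=60.083): mol = 0.60034; Si = 0.60034, O = 1.20068.
ΣO = 2.41867; factor = 4/ΣO = 1.65380.
Si apfu = 0.60034 × 1.65380 = 0.993.

0.993 Si apfu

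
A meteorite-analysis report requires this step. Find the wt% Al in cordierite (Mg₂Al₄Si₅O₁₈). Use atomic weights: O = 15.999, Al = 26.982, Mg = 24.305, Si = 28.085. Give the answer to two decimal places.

M(Mg₂Al₄Si₅O₁₈) = 584.945 g/mol.
Al contributes 4 × 26.982 = 107.928 g per mole.
107.928/584.945 = 0.1845 → 18.45%.

18.45 wt%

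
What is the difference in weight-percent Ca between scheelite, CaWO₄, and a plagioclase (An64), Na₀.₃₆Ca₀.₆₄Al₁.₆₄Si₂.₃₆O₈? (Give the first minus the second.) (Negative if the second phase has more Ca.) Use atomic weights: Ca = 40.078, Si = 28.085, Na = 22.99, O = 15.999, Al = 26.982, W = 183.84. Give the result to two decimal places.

Ca in CaWO₄: molar mass 287.914 g/mol; 1×40.078 = 40.078 g → 13.92 wt%.
Ca in Na₀.₃₆Ca₀.₆₄Al₁.₆₄Si₂.₃₆O₈: molar mass 272.449 g/mol; 0.64×40.078 = 25.650 g → 9.41 wt%.
Difference = 13.92 − 9.41 = 4.51 percentage points.

4.51 percentage points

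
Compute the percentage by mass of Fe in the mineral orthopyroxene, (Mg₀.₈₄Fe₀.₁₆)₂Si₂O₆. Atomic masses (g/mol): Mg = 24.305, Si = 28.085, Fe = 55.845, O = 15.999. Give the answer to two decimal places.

8.47 mass %

M((Mg₀.₈₄Fe₀.₁₆)₂Si₂O₆) = 210.867 g/mol.
Fe contributes 0.32 × 55.845 = 17.870 g per mole.
17.870/210.867 = 0.0847 → 8.47%.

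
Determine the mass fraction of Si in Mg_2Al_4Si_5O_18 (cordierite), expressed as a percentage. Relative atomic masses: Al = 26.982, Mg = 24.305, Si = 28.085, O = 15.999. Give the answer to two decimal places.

24.01 weight percent

M(Mg_2Al_4Si_5O_18) = 584.945 g/mol.
Si contributes 5 × 28.085 = 140.425 g per mole.
140.425/584.945 = 0.2401 → 24.01%.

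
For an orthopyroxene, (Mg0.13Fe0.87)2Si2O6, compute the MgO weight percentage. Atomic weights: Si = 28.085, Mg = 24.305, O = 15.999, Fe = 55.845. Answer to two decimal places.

Formula mass = 255.654 g/mol.
0.26 Mg → 0.2600 mol MgO per formula unit; M(MgO) = 40.304, so MgO mass = 10.479 g.
10.479/255.654 × 100 = 4.10 wt%.

4.10 wt%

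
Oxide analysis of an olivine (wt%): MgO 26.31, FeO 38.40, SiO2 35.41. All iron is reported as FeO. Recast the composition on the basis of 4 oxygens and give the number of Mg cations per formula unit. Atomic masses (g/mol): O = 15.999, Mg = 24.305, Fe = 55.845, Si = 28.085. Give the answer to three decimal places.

1.104 Mg apfu

26.31 wt% MgO ÷ 40.304 g/mol = 0.65279 mol, giving 0.65279 Mg and 0.65279 O.
38.40 wt% FeO ÷ 71.844 g/mol = 0.53449 mol, giving 0.53449 Fe and 0.53449 O.
35.41 wt% SiO2 ÷ 60.083 g/mol = 0.58935 mol, giving 0.58935 Si and 1.17870 O.
Oxygen sums to 2.36598; scaling by 4/2.36598 = 1.69063 puts the formula on 4 O.
Mg: 0.65279 × 1.69063 = 1.104 atoms per formula unit.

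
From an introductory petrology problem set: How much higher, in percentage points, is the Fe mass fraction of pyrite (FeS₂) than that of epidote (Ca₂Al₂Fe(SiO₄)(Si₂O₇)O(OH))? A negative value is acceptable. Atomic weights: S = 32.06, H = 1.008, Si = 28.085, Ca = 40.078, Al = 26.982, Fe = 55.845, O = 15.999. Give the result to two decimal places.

M(FeS₂) = 119.965 g/mol, so wt% Fe = 55.845/119.965 × 100 = 46.55%.
M(Ca₂Al₂Fe(SiO₄)(Si₂O₇)O(OH)) = 483.215 g/mol, so wt% Fe = 55.845/483.215 × 100 = 11.56%.
46.55 − 11.56 = 34.99 pp.

34.99 percentage points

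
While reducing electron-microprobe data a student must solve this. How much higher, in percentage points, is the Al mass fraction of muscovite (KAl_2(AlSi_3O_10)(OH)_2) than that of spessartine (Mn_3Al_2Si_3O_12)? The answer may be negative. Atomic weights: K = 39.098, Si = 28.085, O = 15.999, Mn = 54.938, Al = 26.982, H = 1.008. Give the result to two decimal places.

M(KAl_2(AlSi_3O_10)(OH)_2) = 398.303 g/mol, so wt% Al = 80.946/398.303 × 100 = 20.32%.
M(Mn_3Al_2Si_3O_12) = 495.021 g/mol, so wt% Al = 53.964/495.021 × 100 = 10.90%.
20.32 − 10.90 = 9.42 pp.

9.42 percentage points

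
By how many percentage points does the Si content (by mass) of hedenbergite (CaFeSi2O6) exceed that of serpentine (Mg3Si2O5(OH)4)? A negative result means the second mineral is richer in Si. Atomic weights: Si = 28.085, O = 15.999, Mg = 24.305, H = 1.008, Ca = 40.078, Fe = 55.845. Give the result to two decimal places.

2.37 percentage points

Si in CaFeSi2O6: molar mass 248.087 g/mol; 2×28.085 = 56.170 g → 22.64 wt%.
Si in Mg3Si2O5(OH)4: molar mass 277.108 g/mol; 2×28.085 = 56.170 g → 20.27 wt%.
Difference = 22.64 − 20.27 = 2.37 percentage points.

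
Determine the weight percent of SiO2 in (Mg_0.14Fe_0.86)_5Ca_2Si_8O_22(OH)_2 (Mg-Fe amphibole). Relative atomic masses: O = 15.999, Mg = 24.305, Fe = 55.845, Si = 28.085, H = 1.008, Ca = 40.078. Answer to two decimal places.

Formula mass = 947.975 g/mol.
8 Si → 8.0000 mol SiO2 per formula unit; M(SiO2) = 60.083, so SiO2 mass = 480.664 g.
480.664/947.975 × 100 = 50.70 wt%.

50.70 wt%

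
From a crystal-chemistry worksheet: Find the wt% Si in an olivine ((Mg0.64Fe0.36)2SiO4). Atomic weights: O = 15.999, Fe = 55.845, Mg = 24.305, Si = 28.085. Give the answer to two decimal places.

17.19 mass %

M((Mg0.64Fe0.36)2SiO4) = 163.400 g/mol.
Si contributes 1 × 28.085 = 28.085 g per mole.
28.085/163.400 = 0.1719 → 17.19%.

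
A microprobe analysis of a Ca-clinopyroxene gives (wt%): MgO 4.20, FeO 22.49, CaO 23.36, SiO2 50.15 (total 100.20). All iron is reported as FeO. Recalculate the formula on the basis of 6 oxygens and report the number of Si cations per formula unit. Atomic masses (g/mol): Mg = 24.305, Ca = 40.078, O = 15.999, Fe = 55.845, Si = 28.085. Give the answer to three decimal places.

MgO (M=40.304): mol = 0.10421; Mg = 0.10421, O = 0.10421.
FeO (M=71.844): mol = 0.31304; Fe = 0.31304, O = 0.31304.
CaO (M=56.077): mol = 0.41657; Ca = 0.41657, O = 0.41657.
SiO2 (M=60.083): mol = 0.83468; Si = 0.83468, O = 1.66936.
ΣO = 2.50318; factor = 6/ΣO = 2.39695.
Si apfu = 0.83468 × 2.39695 = 2.001.

2.001 Si apfu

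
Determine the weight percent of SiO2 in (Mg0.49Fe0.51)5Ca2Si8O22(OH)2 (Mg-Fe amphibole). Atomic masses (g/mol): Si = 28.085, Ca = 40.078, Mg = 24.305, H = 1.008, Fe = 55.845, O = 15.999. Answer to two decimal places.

53.84 wt%

Molar mass of (Mg0.49Fe0.51)5Ca2Si8O22(OH)2 = 2.45×24.305 + 2.55×55.845 + 2×40.078 + 8×28.085 + 24×15.999 + 2×1.008 = 892.780 g/mol.
Each formula unit contains 8 Si, equivalent to 8/1 = 8.0000 mol SiO2.
M(SiO2) = 1×28.085 + 2×15.999 = 60.083 g/mol.
Mass of SiO2 per formula unit = 8.0000 × 60.083 = 480.664 g.
SiO2 wt% = 480.664 / 892.780 × 100 = 53.84%.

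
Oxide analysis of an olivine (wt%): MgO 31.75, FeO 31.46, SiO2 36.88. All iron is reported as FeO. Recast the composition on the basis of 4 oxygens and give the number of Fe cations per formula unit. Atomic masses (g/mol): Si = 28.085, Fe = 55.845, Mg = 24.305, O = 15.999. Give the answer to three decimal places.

MgO: 31.75/40.304 = 0.78776 mol → 0.78776 mol Mg, 0.78776 mol O.
FeO: 31.46/71.844 = 0.43789 mol → 0.43789 mol Fe, 0.43789 mol O.
SiO2: 36.88/60.083 = 0.61382 mol → 0.61382 mol Si, 1.22764 mol O.
Total oxygen = 2.45329 mol. Normalization factor = 4/2.45329 = 1.63046.
Fe per 4 O = 0.43789 × 1.63046 = 0.714.

0.714 Fe apfu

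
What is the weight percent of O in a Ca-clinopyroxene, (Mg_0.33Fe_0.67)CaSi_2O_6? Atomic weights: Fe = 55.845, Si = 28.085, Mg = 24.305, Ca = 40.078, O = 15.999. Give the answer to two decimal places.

Molar mass of (Mg_0.33Fe_0.67)CaSi_2O_6: 0.33×24.305 + 0.67×55.845 + 1×40.078 + 2×28.085 + 6×15.999 = 237.679 g/mol.
Mass of O per formula unit: 6 × 15.999 = 95.994 g.
Weight fraction O = 95.994 / 237.679 = 0.4039.

40.39 mass %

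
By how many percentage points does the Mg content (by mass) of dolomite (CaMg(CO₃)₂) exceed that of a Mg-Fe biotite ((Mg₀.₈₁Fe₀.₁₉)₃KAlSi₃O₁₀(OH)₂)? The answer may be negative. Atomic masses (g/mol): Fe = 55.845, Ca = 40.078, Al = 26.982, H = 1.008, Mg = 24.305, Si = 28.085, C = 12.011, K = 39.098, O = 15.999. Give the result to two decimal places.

First mineral: 24.305 g Mg in 184.399 g formula = 13.18 wt% Mg.
Second mineral: 59.061 g Mg in 435.232 g formula = 13.57 wt% Mg.
13.18% − 13.57% gives a difference of -0.39 percentage points.

-0.39 percentage points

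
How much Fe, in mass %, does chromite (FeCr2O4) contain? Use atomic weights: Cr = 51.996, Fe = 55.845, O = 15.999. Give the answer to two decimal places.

Molar mass of FeCr2O4: 1·55.845 + 2·51.996 + 4·15.999 = 223.833 g/mol.
Mass of Fe per formula unit: 1 × 55.845 = 55.845 g.
Weight fraction Fe = 55.845 / 223.833 = 0.2495.

24.95 mass %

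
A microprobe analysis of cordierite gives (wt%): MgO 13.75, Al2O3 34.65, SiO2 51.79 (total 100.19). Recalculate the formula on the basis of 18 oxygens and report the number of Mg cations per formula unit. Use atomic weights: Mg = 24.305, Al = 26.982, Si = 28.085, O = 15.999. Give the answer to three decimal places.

MgO (M=40.304): mol = 0.34116; Mg = 0.34116, O = 0.34116.
Al2O3 (M=101.961): mol = 0.33984; Al = 0.67968, O = 1.01952.
SiO2 (M=60.083): mol = 0.86197; Si = 0.86197, O = 1.72394.
ΣO = 3.08462; factor = 18/ΣO = 5.83540.
Mg apfu = 0.34116 × 5.83540 = 1.991.

1.991 Mg apfu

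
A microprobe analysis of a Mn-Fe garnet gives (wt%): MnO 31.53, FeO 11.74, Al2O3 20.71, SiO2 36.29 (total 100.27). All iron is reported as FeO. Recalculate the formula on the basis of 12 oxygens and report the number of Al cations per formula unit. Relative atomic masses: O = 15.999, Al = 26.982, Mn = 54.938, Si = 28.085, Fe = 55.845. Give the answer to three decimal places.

31.53 wt% MnO ÷ 70.937 g/mol = 0.44448 mol, giving 0.44448 Mn and 0.44448 O.
11.74 wt% FeO ÷ 71.844 g/mol = 0.16341 mol, giving 0.16341 Fe and 0.16341 O.
20.71 wt% Al2O3 ÷ 101.961 g/mol = 0.20312 mol, giving 0.40624 Al and 0.60936 O.
36.29 wt% SiO2 ÷ 60.083 g/mol = 0.60400 mol, giving 0.60400 Si and 1.20800 O.
Oxygen sums to 2.42525; scaling by 12/2.42525 = 4.94794 puts the formula on 12 O.
Al: 0.40624 × 4.94794 = 2.010 atoms per formula unit.

2.010 Al apfu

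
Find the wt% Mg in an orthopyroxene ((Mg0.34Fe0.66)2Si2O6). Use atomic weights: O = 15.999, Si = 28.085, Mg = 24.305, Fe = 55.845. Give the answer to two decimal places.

6.82 mass %

Molar mass of (Mg0.34Fe0.66)2Si2O6: 0.68·24.305 + 1.32·55.845 + 2·28.085 + 6·15.999 = 242.407 g/mol.
Mass of Mg per formula unit: 0.68 × 24.305 = 16.527 g.
Weight fraction Mg = 16.527 / 242.407 = 0.0682.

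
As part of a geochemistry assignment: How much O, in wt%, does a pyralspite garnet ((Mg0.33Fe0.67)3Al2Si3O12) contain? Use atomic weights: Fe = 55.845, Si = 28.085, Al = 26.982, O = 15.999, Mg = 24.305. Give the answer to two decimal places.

Formula mass = 0.99·24.305 + 2.01·55.845 + 2·26.982 + 3·28.085 + 12·15.999 = 466.517 g/mol, of which 191.988 g is O.
So O makes up 191.988/466.517 = 0.4115 of the mass, i.e. 41.15%.

41.15 wt%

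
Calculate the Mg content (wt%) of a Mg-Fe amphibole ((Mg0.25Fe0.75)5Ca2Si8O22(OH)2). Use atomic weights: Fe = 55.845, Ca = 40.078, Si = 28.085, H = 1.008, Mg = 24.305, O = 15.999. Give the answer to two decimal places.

M((Mg0.25Fe0.75)5Ca2Si8O22(OH)2) = 930.628 g/mol.
Mg contributes 1.25 × 24.305 = 30.381 g per mole.
30.381/930.628 = 0.0326 → 3.26%.

3.26 wt%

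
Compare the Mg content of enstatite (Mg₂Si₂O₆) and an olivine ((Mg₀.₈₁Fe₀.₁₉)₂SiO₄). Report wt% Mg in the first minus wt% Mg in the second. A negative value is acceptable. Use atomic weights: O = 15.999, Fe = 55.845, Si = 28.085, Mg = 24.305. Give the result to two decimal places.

-1.58 percentage points

M(Mg₂Si₂O₆) = 200.774 g/mol, so wt% Mg = 48.610/200.774 × 100 = 24.21%.
M((Mg₀.₈₁Fe₀.₁₉)₂SiO₄) = 152.676 g/mol, so wt% Mg = 39.374/152.676 × 100 = 25.79%.
24.21 − 25.79 = -1.58 pp.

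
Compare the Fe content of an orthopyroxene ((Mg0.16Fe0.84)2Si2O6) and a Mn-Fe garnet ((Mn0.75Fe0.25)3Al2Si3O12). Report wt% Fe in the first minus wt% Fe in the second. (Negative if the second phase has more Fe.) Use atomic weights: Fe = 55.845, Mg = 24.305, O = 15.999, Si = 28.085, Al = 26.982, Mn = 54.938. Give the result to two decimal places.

Fe in (Mg0.16Fe0.84)2Si2O6: molar mass 253.761 g/mol; 1.68×55.845 = 93.820 g → 36.97 wt%.
Fe in (Mn0.75Fe0.25)3Al2Si3O12: molar mass 495.701 g/mol; 0.75×55.845 = 41.884 g → 8.45 wt%.
Difference = 36.97 − 8.45 = 28.52 percentage points.

28.52 percentage points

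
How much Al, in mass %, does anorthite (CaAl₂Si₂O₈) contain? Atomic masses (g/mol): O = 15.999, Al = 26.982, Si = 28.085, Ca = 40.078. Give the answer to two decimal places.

Formula mass = 1*40.078 + 2*26.982 + 2*28.085 + 8*15.999 = 278.204 g/mol, of which 53.964 g is Al.
So Al makes up 53.964/278.204 = 0.1940 of the mass, i.e. 19.40%.

19.40 mass %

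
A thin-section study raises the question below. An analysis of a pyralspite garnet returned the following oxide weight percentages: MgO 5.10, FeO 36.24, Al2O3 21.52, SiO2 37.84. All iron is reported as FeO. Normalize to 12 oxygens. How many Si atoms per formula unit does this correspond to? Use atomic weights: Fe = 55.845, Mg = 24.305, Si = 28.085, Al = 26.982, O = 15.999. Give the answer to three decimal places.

MgO: 5.10/40.304 = 0.12654 mol → 0.12654 mol Mg, 0.12654 mol O.
FeO: 36.24/71.844 = 0.50443 mol → 0.50443 mol Fe, 0.50443 mol O.
Al2O3: 21.52/101.961 = 0.21106 mol → 0.42212 mol Al, 0.63318 mol O.
SiO2: 37.84/60.083 = 0.62980 mol → 0.62980 mol Si, 1.25960 mol O.
Total oxygen = 2.52375 mol. Normalization factor = 12/2.52375 = 4.75483.
Si per 12 O = 0.62980 × 4.75483 = 2.995.

2.995 Si apfu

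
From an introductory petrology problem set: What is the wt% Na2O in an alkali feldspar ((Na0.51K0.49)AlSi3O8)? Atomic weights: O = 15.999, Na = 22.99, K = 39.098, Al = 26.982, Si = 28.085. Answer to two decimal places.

5.85 wt%

Formula mass = 270.112 g/mol.
0.51 Na → 0.2550 mol Na2O per formula unit; M(Na2O) = 61.979, so Na2O mass = 15.805 g.
15.805/270.112 × 100 = 5.85 wt%.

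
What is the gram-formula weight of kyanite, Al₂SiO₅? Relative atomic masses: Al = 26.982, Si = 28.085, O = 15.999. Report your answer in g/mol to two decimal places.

162.04 g/mol

Al: 2 × 26.982 = 53.9640
Si: 1 × 28.085 = 28.0850
O: 5 × 15.999 = 79.9950
Summing the contributions gives the formula mass.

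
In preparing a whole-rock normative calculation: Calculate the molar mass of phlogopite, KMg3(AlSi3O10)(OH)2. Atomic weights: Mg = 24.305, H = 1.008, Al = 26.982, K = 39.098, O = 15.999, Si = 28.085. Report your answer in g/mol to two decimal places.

The formula mass is the sum 1(39.098) + 3(24.305) + 1(26.982) + 3(28.085) + 12(15.999) + 2(1.008).

417.25 g/mol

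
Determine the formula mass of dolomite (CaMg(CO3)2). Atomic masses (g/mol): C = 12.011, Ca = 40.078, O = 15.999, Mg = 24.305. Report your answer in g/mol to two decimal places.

184.40 g/mol

The formula mass is the sum 1(40.078) + 1(24.305) + 2(12.011) + 6(15.999).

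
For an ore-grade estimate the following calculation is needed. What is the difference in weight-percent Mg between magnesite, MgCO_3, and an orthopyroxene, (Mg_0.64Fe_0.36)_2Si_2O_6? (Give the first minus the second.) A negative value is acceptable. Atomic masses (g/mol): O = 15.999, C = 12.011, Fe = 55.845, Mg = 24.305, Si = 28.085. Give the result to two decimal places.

First mineral: 24.305 g Mg in 84.313 g formula = 28.83 wt% Mg.
Second mineral: 31.110 g Mg in 223.483 g formula = 13.92 wt% Mg.
28.83% − 13.92% gives a difference of 14.91 percentage points.

14.91 percentage points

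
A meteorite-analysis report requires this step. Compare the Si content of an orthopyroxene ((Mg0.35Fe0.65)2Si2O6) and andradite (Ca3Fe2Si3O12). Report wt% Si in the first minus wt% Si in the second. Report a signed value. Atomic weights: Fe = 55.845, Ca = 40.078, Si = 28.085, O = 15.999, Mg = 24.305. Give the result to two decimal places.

M((Mg0.35Fe0.65)2Si2O6) = 241.776 g/mol, so wt% Si = 56.170/241.776 × 100 = 23.23%.
M(Ca3Fe2Si3O12) = 508.167 g/mol, so wt% Si = 84.255/508.167 × 100 = 16.58%.
23.23 − 16.58 = 6.65 pp.

6.65 percentage points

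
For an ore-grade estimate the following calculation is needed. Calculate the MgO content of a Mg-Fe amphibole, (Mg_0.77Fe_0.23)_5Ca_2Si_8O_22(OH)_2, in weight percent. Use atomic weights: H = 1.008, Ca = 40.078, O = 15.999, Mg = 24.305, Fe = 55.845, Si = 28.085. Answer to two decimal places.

Molar mass of (Mg_0.77Fe_0.23)_5Ca_2Si_8O_22(OH)_2 = 3.85*24.305 + 1.15*55.845 + 2*40.078 + 8*28.085 + 24*15.999 + 2*1.008 = 848.624 g/mol.
Each formula unit contains 3.85 Mg, equivalent to 3.85/1 = 3.8500 mol MgO.
M(MgO) = 1×24.305 + 1×15.999 = 40.304 g/mol.
Mass of MgO per formula unit = 3.8500 × 40.304 = 155.170 g.
MgO wt% = 155.170 / 848.624 × 100 = 18.28%.

18.28 wt%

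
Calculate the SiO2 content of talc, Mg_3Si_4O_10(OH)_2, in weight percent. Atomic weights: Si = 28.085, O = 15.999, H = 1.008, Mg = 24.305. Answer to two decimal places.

63.37 wt%

Formula mass = 379.259 g/mol.
4 Si → 4.0000 mol SiO2 per formula unit; M(SiO2) = 60.083, so SiO2 mass = 240.332 g.
240.332/379.259 × 100 = 63.37 wt%.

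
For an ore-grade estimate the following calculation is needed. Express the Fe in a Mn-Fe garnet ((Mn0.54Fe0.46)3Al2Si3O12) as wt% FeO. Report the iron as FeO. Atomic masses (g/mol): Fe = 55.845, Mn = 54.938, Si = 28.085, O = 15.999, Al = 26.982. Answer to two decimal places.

Molar mass of (Mn0.54Fe0.46)3Al2Si3O12 = 1.62*54.938 + 1.38*55.845 + 2*26.982 + 3*28.085 + 12*15.999 = 496.273 g/mol.
Each formula unit contains 1.38 Fe, equivalent to 1.38/1 = 1.3800 mol FeO.
M(FeO) = 1×55.845 + 1×15.999 = 71.844 g/mol.
Mass of FeO per formula unit = 1.3800 × 71.844 = 99.145 g.
FeO wt% = 99.145 / 496.273 × 100 = 19.98%.

19.98 wt%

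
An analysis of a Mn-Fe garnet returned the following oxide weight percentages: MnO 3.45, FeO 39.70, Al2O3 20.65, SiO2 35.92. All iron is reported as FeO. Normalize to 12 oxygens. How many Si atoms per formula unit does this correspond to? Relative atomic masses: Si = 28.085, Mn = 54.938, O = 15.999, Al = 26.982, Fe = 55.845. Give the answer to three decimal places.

2.984 Si apfu

MnO: 3.45/70.937 = 0.04863 mol → 0.04863 mol Mn, 0.04863 mol O.
FeO: 39.70/71.844 = 0.55259 mol → 0.55259 mol Fe, 0.55259 mol O.
Al2O3: 20.65/101.961 = 0.20253 mol → 0.40506 mol Al, 0.60759 mol O.
SiO2: 35.92/60.083 = 0.59784 mol → 0.59784 mol Si, 1.19568 mol O.
Total oxygen = 2.40449 mol. Normalization factor = 12/2.40449 = 4.99066.
Si per 12 O = 0.59784 × 4.99066 = 2.984.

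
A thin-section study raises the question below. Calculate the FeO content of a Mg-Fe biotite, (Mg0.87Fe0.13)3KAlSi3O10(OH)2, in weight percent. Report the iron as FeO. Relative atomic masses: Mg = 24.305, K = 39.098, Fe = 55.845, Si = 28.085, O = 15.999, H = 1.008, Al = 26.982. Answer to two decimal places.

Molar mass of (Mg0.87Fe0.13)3KAlSi3O10(OH)2 = 2.61*24.305 + 0.39*55.845 + 1*39.098 + 1*26.982 + 3*28.085 + 12*15.999 + 2*1.008 = 429.555 g/mol.
Each formula unit contains 0.39 Fe, equivalent to 0.39/1 = 0.3900 mol FeO.
M(FeO) = 1×55.845 + 1×15.999 = 71.844 g/mol.
Mass of FeO per formula unit = 0.3900 × 71.844 = 28.019 g.
FeO wt% = 28.019 / 429.555 × 100 = 6.52%.

6.52 wt%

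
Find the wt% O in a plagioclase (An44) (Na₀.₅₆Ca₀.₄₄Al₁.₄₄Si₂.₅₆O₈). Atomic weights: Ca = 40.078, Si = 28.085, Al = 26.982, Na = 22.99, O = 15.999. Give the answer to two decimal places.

Molar mass of Na₀.₅₆Ca₀.₄₄Al₁.₄₄Si₂.₅₆O₈: 0.56*22.99 + 0.44*40.078 + 1.44*26.982 + 2.56*28.085 + 8*15.999 = 269.252 g/mol.
Mass of O per formula unit: 8 × 15.999 = 127.992 g.
Weight fraction O = 127.992 / 269.252 = 0.4754.

47.54 wt%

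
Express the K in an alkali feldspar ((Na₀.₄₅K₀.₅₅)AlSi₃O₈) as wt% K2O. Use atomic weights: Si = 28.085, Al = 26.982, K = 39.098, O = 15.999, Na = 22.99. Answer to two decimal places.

M((Na₀.₄₅K₀.₅₅)AlSi₃O₈) = 271.078 g/mol; M(K2O) = 94.195 g/mol.
Moles K2O per formula unit = 0.55 K ÷ 2 = 0.2750.
K2O fraction = (0.2750 × 94.195) / 271.078 = 25.904/271.078 = 0.0956.

9.56 wt%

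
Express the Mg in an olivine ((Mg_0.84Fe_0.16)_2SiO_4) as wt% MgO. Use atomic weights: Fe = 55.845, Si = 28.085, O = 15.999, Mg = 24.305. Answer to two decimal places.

Molar mass of (Mg_0.84Fe_0.16)_2SiO_4 = 1.68*24.305 + 0.32*55.845 + 1*28.085 + 4*15.999 = 150.784 g/mol.
Each formula unit contains 1.68 Mg, equivalent to 1.68/1 = 1.6800 mol MgO.
M(MgO) = 1×24.305 + 1×15.999 = 40.304 g/mol.
Mass of MgO per formula unit = 1.6800 × 40.304 = 67.711 g.
MgO wt% = 67.711 / 150.784 × 100 = 44.91%.

44.91 wt%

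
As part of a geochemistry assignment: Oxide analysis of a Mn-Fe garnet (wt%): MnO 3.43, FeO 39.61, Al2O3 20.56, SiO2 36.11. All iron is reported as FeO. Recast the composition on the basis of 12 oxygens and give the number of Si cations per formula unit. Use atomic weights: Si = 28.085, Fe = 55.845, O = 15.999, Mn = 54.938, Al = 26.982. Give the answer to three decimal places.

3.43 wt% MnO ÷ 70.937 g/mol = 0.04835 mol, giving 0.04835 Mn and 0.04835 O.
39.61 wt% FeO ÷ 71.844 g/mol = 0.55133 mol, giving 0.55133 Fe and 0.55133 O.
20.56 wt% Al2O3 ÷ 101.961 g/mol = 0.20165 mol, giving 0.40330 Al and 0.60495 O.
36.11 wt% SiO2 ÷ 60.083 g/mol = 0.60100 mol, giving 0.60100 Si and 1.20200 O.
Oxygen sums to 2.40663; scaling by 12/2.40663 = 4.98623 puts the formula on 12 O.
Si: 0.60100 × 4.98623 = 2.997 atoms per formula unit.

2.997 Si apfu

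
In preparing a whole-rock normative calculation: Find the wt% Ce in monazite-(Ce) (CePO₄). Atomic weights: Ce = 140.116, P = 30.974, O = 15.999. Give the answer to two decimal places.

59.60 mass %

M(CePO₄) = 235.086 g/mol.
Ce contributes 1 × 140.116 = 140.116 g per mole.
140.116/235.086 = 0.5960 → 59.60%.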